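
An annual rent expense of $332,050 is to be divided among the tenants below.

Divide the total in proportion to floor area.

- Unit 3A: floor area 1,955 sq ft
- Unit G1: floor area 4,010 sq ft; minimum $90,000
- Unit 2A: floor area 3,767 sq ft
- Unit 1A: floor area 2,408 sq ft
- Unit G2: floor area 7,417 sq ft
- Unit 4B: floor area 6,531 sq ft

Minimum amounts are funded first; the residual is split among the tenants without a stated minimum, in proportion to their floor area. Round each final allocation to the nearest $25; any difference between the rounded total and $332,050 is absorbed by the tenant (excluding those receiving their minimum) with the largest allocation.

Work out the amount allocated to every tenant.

Minimums first: Unit G1 $90,000. Remaining pool $242,050.
Remaining pool split over remaining floor area 22,078: Unit 3A 21,433.45 → $21,425; Unit 2A 41,299.14 → $41,300; Unit 1A 26,399.87 → $26,400; Unit G2 81,315.56 → $81,325; Unit 4B 71,601.98 → $71,600.

Unit 3A: $21,425; Unit G1: $90,000; Unit 2A: $41,300; Unit 1A: $26,400; Unit G2: $81,325; Unit 4B: $71,600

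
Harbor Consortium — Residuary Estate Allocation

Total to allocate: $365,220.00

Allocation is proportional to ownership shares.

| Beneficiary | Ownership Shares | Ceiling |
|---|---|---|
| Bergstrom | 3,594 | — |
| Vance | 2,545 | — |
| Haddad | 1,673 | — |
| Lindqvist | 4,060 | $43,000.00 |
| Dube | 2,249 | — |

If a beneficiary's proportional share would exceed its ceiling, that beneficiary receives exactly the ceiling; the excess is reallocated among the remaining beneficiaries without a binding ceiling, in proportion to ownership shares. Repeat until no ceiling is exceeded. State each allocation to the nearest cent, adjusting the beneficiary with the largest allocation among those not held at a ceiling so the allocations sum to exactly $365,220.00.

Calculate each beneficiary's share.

Sum of ownership shares: 14,121.
Unconstrained shares: Bergstrom 92,953.80497; Vance 65,822.8808; Haddad 43,269.8152; Lindqvist 105,006.2460; Dube 58,167.2530.
Capped: Lindqvist ($43,000.00); remaining pool $322,220.00 reallocated over remaining ownership shares 10,061.
Remaining shares: Bergstrom 115,103.7352 → $115,103.74; Vance 81,507.7925 → $81,507.79; Haddad 53,580.5646 → $53,580.56; Dube 72,027.9078 → $72,027.91.

Bergstrom: $115,103.74 · Vance: $81,507.79 · Haddad: $53,580.56 · Lindqvist: $43,000.00 · Dube: $72,027.91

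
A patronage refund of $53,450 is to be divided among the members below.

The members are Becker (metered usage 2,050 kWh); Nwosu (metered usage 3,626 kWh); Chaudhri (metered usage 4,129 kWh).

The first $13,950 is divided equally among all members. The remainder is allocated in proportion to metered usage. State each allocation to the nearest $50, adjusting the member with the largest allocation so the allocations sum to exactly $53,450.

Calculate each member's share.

Becker: $12,900 · Nwosu: $19,250 · Chaudhri: $21,300

$13,950 shared equally gives $4,650 per member.
Remainder $39,500 by metered usage (total 9,805): Becker 8,258.54 → $8,250; Nwosu 14,607.55 → $14,600; Chaudhri 16,633.91 → $16,650.
Totals: Becker $4,650 + $8,250 = $12,900; Nwosu $4,650 + $14,600 = $19,250; Chaudhri $4,650 + $16,650 = $21,300.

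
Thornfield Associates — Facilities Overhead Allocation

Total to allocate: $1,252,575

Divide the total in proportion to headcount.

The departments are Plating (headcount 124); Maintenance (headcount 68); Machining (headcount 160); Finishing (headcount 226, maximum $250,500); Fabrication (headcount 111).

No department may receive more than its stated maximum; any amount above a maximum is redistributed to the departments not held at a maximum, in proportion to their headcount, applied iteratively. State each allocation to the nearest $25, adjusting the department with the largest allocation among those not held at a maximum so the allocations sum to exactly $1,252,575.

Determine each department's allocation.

Total headcount = 689.
Unconstrained shares: Plating 225,427.14; Maintenance 123,621.34; Machining 290,873.73; Finishing 410,859.14; Fabrication 201,793.65.
Held at cap: Finishing ($250,500); residual $1,002,075 reallocated over remaining headcount 463.
Remaining shares: Plating 268,374.30 → $268,375; Maintenance 147,173.00 → $147,175; Machining 346,289.42 → $346,300; Fabrication 240,238.28 → $240,250.
Rounding difference −$25 applied to Machining → $346,275.

Plating: $268,375 · Maintenance: $147,175 · Machining: $346,275 · Finishing: $250,500 · Fabrication: $240,250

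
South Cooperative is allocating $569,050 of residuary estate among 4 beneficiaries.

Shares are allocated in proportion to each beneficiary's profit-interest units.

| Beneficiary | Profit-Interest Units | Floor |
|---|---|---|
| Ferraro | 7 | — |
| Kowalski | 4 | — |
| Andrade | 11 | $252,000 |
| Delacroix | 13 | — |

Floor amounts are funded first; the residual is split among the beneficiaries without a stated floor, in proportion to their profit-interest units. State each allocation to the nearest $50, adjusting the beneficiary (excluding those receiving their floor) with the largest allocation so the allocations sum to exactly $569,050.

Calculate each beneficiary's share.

Fund the minimums — Andrade $252,000. Balance $317,050.
Balance split over remaining profit-interest units 24: Ferraro 92,472.92 → $92,450; Kowalski 52,841.67 → $52,850; Delacroix 171,735.42 → $171,750.

Ferraro: $92,450; Kowalski: $52,850; Andrade: $252,000; Delacroix: $171,750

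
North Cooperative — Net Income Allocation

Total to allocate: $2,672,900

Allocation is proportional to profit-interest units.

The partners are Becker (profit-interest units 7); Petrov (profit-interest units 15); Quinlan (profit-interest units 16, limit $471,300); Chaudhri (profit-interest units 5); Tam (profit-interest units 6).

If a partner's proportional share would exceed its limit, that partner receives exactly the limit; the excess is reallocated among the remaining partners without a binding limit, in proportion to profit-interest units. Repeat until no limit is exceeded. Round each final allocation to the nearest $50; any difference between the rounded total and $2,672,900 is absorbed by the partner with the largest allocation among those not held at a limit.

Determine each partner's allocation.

Profit-interest units total: 49.
Pro-rata shares before constraints: Becker 381,842.86; Petrov 818,234.69; Quinlan 872,783.67; Chaudhri 272,744.90; Tam 327,293.88.
Capped: Quinlan ($471,300); residual $2,201,600 reallocated over remaining profit-interest units 33.
Redistributed shares: Becker 467,006.06 → $467,000; Petrov 1,000,727.27 → $1,000,750; Chaudhri 333,575.76 → $333,600; Tam 400,290.91 → $400,300.
Rounding difference −$50 applied to Petrov → $1,000,700.

Becker: $467,000 | Petrov: $1,000,700 | Quinlan: $471,300 | Chaudhri: $333,600 | Tam: $400,300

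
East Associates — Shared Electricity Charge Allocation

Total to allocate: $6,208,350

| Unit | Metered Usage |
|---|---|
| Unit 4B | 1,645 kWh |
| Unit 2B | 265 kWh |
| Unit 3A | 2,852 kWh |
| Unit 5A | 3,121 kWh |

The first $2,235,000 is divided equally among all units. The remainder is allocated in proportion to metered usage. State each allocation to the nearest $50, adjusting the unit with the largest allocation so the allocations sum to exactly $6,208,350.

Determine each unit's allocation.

Unit 4B: $1,387,900 · Unit 2B: $692,300 · Unit 3A: $1,996,250 · Unit 5A: $2,131,900

First tranche $2,235,000 split equally: $558,750 each.
Remainder $3,973,350 by metered usage (total 7,883): Unit 4B 829,146.36 → $829,150; Unit 2B 133,570.69 → $133,550; Unit 3A 1,437,523.05 → $1,437,500; Unit 5A 1,573,109.90 → $1,573,100.
Rounding difference +$50 on remainder applied to Unit 5A.
Totals: Unit 4B $558,750 + $829,150 = $1,387,900; Unit 2B $558,750 + $133,550 = $692,300; Unit 3A $558,750 + $1,437,500 = $1,996,250; Unit 5A $558,750 + $1,573,150 = $2,131,900.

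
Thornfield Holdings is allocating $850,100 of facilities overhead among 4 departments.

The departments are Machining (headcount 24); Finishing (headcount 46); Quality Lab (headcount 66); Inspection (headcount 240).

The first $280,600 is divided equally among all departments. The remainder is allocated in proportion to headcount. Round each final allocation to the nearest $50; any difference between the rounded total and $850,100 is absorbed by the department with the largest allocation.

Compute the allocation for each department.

Machining: $106,500 · Finishing: $139,800 · Quality Lab: $170,100 · Inspection: $433,700

$280,600 shared equally gives $70,150 per department.
Remainder $569,500 by headcount (total 376): Machining 36,351.06 → $36,350; Finishing 69,672.87 → $69,650; Quality Lab 99,965.43 → $99,950; Inspection 363,510.64 → $363,500.
Rounding difference +$50 on remainder applied to Inspection.
Totals: Machining $70,150 + $36,350 = $106,500; Finishing $70,150 + $69,650 = $139,800; Quality Lab $70,150 + $99,950 = $170,100; Inspection $70,150 + $363,550 = $433,700.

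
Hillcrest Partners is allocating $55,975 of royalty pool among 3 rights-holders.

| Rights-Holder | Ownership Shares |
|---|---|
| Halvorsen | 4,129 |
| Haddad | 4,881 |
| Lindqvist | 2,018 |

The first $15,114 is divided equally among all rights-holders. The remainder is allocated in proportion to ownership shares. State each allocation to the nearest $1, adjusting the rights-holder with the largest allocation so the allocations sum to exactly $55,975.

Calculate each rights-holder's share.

Equal tier: $15,114 ÷ 3 = $5,038 apiece.
Remainder $40,861 by ownership shares (total 11,028): Halvorsen 15,298.79 → $15,299; Haddad 18,085.11 → $18,085; Lindqvist 7,477.10 → $7,477.
Totals: Halvorsen $5,038 + $15,299 = $20,337; Haddad $5,038 + $18,085 = $23,123; Lindqvist $5,038 + $7,477 = $12,515.

Halvorsen: $20,337 | Haddad: $23,123 | Lindqvist: $12,515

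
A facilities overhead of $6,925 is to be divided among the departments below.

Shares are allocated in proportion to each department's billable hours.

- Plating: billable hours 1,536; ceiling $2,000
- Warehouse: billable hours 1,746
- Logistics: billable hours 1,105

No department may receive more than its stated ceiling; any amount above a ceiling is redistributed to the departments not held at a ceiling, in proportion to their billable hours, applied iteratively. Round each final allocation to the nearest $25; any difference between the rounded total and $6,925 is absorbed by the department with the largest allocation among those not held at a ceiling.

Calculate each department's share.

Plating: $2,000 | Warehouse: $3,025 | Logistics: $1,900

Total billable hours = 4,387.
Pro-rata shares before constraints: Plating 2,424.62; Warehouse 2,756.11; Logistics 1,744.27.
Capped: Plating ($2,000); balance $4,925 reallocated over remaining billable hours 2,851.
Remaining shares: Warehouse 3,016.15 → $3,025; Logistics 1,908.85 → $1,900.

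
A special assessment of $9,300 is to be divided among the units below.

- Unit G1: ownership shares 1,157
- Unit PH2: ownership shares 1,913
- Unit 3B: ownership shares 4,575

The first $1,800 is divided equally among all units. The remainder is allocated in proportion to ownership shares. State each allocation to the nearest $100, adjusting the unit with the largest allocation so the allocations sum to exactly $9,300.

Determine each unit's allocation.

$1,800 shared equally gives $600 per unit.
Remainder $7,500 by ownership shares (total 7,645): Unit G1 1,135.06 → $1,100; Unit PH2 1,876.72 → $1,900; Unit 3B 4,488.23 → $4,500.
Totals: Unit G1 $600 + $1,100 = $1,700; Unit PH2 $600 + $1,900 = $2,500; Unit 3B $600 + $4,500 = $5,100.

Unit G1: $1,700 | Unit PH2: $2,500 | Unit 3B: $5,100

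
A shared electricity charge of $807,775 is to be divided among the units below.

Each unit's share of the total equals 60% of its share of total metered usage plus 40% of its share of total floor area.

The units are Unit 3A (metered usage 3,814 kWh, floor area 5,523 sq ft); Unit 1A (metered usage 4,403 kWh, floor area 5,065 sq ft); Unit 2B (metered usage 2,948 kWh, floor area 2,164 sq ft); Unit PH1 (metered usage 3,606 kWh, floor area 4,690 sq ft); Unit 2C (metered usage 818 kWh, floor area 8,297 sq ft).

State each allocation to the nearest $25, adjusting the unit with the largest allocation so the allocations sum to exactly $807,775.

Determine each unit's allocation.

Unit 3A: $187,900 · Unit 1A: $200,500 · Unit 2B: $118,825 · Unit PH1: $170,975 · Unit 2C: $129,575

Metered usage total 15,589; floor area total 25,739.
Combined weights (60% metered usage + 40% floor area): Unit 3A 0.2326; Unit 1A 0.2482; Unit 2B 0.1471; Unit PH1 0.2117; Unit 2C 0.1604.
Proportional shares: Unit 3A 187,910.00; Unit 1A 200,472.70; Unit 2B 118,819.28; Unit PH1 170,986.32; Unit 2C 129,586.70.
After rounding ($25): Unit 3A $187,900; Unit 1A $200,475; Unit 2B $118,825; Unit PH1 $170,975; Unit 2C $129,575. Sum = $807,750.
Difference $807,775 − $807,750 = +$25 applied to largest allocation (Unit 1A): Unit 1A becomes $200,500.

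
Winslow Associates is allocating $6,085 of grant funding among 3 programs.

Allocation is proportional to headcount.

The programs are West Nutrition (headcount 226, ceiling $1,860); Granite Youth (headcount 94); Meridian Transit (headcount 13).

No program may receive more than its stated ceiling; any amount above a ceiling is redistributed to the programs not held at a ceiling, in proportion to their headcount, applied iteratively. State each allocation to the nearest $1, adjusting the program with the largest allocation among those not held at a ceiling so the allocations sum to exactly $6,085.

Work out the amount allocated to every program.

Combined headcount = 333.
Pro-rata shares before constraints: West Nutrition 4,129.76; Granite Youth 1,717.69; Meridian Transit 237.55.
Capped: West Nutrition ($1,860); balance $4,225 reallocated over remaining headcount 107.
Redistributed shares: Granite Youth 3,711.68 → $3,712; Meridian Transit 513.32 → $513.

West Nutrition: $1,860; Granite Youth: $3,712; Meridian Transit: $513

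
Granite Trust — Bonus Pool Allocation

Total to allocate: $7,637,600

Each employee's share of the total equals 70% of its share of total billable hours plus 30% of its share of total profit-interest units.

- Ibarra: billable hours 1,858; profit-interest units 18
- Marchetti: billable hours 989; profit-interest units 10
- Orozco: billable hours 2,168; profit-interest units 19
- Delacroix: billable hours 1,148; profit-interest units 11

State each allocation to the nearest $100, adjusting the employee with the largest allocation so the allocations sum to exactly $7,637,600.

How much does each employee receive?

Ibarra: $2,322,900 · Marchetti: $1,253,000 · Orozco: $2,631,300 · Delacroix: $1,430,400

Totals — billable hours 6,163, profit-interest units 58.
Combined weights (70% billable hours + 30% profit-interest units): Ibarra 0.3041; Marchetti 0.1641; Orozco 0.3445; Delacroix 0.1873.
Proportional shares: Ibarra 2,322,877.02; Marchetti 1,252,992.54; Orozco 2,631,302.70; Delacroix 1,430,427.74.
At nearest $100: Ibarra $2,322,900; Marchetti $1,253,000; Orozco $2,631,300; Delacroix $1,430,400. Sum = $7,637,600.
Rounded total matches; no reconciliation needed.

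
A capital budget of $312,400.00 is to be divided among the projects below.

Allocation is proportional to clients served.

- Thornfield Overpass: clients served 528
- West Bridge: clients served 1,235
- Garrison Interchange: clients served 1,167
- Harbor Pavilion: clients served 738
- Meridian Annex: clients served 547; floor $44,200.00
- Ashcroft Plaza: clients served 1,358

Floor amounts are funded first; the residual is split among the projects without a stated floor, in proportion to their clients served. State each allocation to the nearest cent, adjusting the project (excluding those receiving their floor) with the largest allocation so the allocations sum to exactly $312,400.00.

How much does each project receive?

Thornfield Overpass: $28,175.41 · West Bridge: $65,902.71 · Garrison Interchange: $62,274.05 · Harbor Pavilion: $39,381.54 · Meridian Annex: $44,200.00 · Ashcroft Plaza: $72,466.29

Guaranteed amounts: Meridian Annex $44,200.00. Residual $268,200.00.
Residual split over remaining clients served 5,026: Thornfield Overpass 28,175.4079 → $28,175.41; West Bridge 65,902.7059 → $65,902.71; Garrison Interchange 62,274.0549 → $62,274.05; Harbor Pavilion 39,381.5360 → $39,381.54; Ashcroft Plaza 72,466.2953 → $72,466.30.
Rounding difference −$0.01 applied to Ashcroft Plaza → $72,466.29.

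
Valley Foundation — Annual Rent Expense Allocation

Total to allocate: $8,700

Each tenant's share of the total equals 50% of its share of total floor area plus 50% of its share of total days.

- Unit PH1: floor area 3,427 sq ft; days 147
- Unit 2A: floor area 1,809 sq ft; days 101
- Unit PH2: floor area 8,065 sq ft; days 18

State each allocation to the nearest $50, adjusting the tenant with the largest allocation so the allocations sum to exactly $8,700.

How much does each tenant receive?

Floor area total 13,301; days total 266.
Blended shares (50% floor area + 50% days): Unit PH1 0.4051; Unit 2A 0.2579; Unit PH2 0.3370.
Pro-rata amounts: Unit PH1 3,524.72; Unit 2A 2,243.31; Unit PH2 2,931.96.
After rounding ($50): Unit PH1 $3,500; Unit 2A $2,250; Unit PH2 $2,950. Sum = $8,700.
Sum already equals the total — no adjustment.

Unit PH1: $3,500; Unit 2A: $2,250; Unit PH2: $2,950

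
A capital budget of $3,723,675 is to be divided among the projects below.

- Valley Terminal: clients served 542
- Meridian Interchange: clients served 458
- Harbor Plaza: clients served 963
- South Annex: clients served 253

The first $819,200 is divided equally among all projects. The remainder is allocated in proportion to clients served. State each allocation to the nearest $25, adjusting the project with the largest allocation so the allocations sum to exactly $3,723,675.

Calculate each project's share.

Equal tier: $819,200 ÷ 4 = $204,800 apiece.
Remainder $2,904,475 by clients served (total 2,216): Valley Terminal 710,390.55 → $710,400; Meridian Interchange 600,293.12 → $600,300; Harbor Plaza 1,262,188.37 → $1,262,200; South Annex 331,602.97 → $331,600.
Rounding difference −$25 on remainder applied to Harbor Plaza.
Totals: Valley Terminal $204,800 + $710,400 = $915,200; Meridian Interchange $204,800 + $600,300 = $805,100; Harbor Plaza $204,800 + $1,262,175 = $1,466,975; South Annex $204,800 + $331,600 = $536,400.

Valley Terminal: $915,200 · Meridian Interchange: $805,100 · Harbor Plaza: $1,466,975 · South Annex: $536,400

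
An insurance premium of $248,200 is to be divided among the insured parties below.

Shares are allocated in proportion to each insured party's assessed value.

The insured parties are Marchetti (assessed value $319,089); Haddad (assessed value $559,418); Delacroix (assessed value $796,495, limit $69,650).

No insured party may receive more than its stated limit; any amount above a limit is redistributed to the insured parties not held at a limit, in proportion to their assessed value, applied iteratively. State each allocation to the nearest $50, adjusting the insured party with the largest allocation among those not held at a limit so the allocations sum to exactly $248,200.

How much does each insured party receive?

Marchetti: $64,850; Haddad: $113,700; Delacroix: $69,650

Total assessed value = 1,675,002.
Pro-rata shares before constraints: Marchetti 47,282.27; Haddad 82,893.96; Delacroix 118,023.77.
Held at cap: Delacroix ($69,650); balance $178,550 reallocated over remaining assessed value 878,507.
Shares after redistribution: Marchetti 64,852.46 → $64,850; Haddad 113,697.54 → $113,700.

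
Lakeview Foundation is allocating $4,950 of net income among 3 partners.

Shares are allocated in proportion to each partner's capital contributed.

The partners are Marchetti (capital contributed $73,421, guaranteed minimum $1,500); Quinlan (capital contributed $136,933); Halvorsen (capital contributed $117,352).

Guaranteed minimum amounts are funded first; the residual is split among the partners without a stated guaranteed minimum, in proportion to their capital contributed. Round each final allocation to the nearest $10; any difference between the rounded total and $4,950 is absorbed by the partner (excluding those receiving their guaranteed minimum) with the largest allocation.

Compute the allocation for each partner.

Marchetti: $1,500 | Quinlan: $1,860 | Halvorsen: $1,590

Minimums first: Marchetti $1,500. Residual $3,450.
Residual split over remaining capital contributed 254,285: Quinlan 1,857.83 → $1,860; Halvorsen 1,592.17 → $1,590.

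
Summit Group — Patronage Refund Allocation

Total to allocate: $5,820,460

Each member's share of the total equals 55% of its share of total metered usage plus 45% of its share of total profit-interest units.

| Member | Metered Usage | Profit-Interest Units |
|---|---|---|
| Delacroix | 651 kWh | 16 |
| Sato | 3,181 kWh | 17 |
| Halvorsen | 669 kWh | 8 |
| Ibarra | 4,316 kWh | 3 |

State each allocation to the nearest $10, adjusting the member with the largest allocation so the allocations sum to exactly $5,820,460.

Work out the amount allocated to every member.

Delacroix: $1,188,800 | Sato: $2,166,920 | Halvorsen: $719,120 | Ibarra: $1,745,620

Totals — metered usage 8,817, profit-interest units 44.
Combined weights (55% metered usage + 45% profit-interest units): Delacroix 0.2042; Sato 0.3723; Halvorsen 0.1236; Ibarra 0.2999.
Raw shares: Delacroix 1,188,802.26; Sato 2,166,915.39; Halvorsen 719,118.20; Ibarra 1,745,624.14.
At nearest $10: Delacroix $1,188,800; Sato $2,166,920; Halvorsen $719,120; Ibarra $1,745,620. Sum = $5,820,460.
No rounding difference to absorb.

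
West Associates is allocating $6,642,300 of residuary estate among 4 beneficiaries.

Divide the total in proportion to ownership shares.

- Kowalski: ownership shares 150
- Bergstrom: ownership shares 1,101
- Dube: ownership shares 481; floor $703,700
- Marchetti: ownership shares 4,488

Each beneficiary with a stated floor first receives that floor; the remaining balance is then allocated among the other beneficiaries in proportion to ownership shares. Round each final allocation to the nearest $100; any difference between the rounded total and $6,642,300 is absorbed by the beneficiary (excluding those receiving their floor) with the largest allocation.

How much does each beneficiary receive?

Minimums first: Dube $703,700. Balance $5,938,600.
Balance split over remaining ownership shares 5,739: Kowalski 155,216.94 → $155,200; Bergstrom 1,139,292.32 → $1,139,300; Marchetti 4,644,090.75 → $4,644,100.

Kowalski: $155,200 · Bergstrom: $1,139,300 · Dube: $703,700 · Marchetti: $4,644,100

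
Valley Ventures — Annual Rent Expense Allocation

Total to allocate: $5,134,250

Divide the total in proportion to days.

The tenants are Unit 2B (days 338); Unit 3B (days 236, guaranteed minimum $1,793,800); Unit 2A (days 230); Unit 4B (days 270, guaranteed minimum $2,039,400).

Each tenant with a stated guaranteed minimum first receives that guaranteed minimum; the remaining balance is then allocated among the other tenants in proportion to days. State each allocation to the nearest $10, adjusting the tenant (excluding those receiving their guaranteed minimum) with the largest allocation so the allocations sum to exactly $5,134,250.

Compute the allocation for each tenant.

Fund the minimums — Unit 3B $1,793,800; Unit 4B $2,039,400. Residual $1,301,050.
Residual split over remaining days 568: Unit 2B 774,216.37 → $774,220; Unit 2A 526,833.63 → $526,830.

Unit 2B: $774,220 | Unit 3B: $1,793,800 | Unit 2A: $526,830 | Unit 4B: $2,039,400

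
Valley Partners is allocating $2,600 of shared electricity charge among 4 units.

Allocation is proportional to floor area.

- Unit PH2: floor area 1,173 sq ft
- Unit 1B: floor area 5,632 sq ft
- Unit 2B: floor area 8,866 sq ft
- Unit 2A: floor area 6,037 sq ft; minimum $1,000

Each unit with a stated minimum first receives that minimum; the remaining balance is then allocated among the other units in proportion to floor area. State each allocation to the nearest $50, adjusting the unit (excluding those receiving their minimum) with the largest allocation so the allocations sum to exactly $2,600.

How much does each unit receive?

Guaranteed amounts: Unit 2A $1,000. Residual $1,600.
Residual split over remaining floor area 15,671: Unit PH2 119.76 → $100; Unit 1B 575.02 → $600; Unit 2B 905.21 → $900.

Unit PH2: $100 | Unit 1B: $600 | Unit 2B: $900 | Unit 2A: $1,000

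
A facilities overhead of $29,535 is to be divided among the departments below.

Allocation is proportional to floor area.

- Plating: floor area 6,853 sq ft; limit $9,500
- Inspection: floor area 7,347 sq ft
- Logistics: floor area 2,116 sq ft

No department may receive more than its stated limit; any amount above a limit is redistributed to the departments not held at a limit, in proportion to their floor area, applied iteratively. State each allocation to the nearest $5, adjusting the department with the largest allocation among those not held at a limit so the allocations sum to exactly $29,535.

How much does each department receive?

Plating: $9,500 | Inspection: $15,555 | Logistics: $4,480

Combined floor area = 16,316.
Unconstrained shares: Plating 12,405.21; Inspection 13,299.44; Logistics 3,830.35.
Capped: Plating ($9,500); residual $20,035 reallocated over remaining floor area 9,463.
Redistributed shares: Inspection 15,555.02 → $15,555; Logistics 4,479.98 → $4,480.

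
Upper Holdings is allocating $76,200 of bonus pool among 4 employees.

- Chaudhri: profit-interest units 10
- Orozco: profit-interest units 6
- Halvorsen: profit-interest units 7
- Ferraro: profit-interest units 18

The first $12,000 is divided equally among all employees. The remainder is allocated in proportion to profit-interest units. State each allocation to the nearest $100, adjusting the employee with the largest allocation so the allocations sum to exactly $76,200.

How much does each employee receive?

First tranche $12,000 split equally: $3,000 each.
Remainder $64,200 by profit-interest units (total 41): Chaudhri 15,658.54 → $15,700; Orozco 9,395.12 → $9,400; Halvorsen 10,960.98 → $11,000; Ferraro 28,185.37 → $28,200.
Rounding difference −$100 on remainder applied to Ferraro.
Totals: Chaudhri $3,000 + $15,700 = $18,700; Orozco $3,000 + $9,400 = $12,400; Halvorsen $3,000 + $11,000 = $14,000; Ferraro $3,000 + $28,100 = $31,100.

Chaudhri: $18,700; Orozco: $12,400; Halvorsen: $14,000; Ferraro: $31,100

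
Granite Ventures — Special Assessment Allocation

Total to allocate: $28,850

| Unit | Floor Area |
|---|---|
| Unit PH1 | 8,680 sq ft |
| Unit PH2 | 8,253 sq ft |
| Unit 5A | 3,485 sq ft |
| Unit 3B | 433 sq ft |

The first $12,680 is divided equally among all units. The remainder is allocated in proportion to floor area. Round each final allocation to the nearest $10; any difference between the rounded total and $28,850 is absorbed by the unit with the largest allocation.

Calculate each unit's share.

Unit PH1: $9,900 · Unit PH2: $9,570 · Unit 5A: $5,870 · Unit 3B: $3,510

First tranche $12,680 split equally: $3,170 each.
Remainder $16,170 by floor area (total 20,851): Unit PH1 6,731.36 → $6,730; Unit PH2 6,400.22 → $6,400; Unit 5A 2,702.63 → $2,700; Unit 3B 335.79 → $340.
Totals: Unit PH1 $3,170 + $6,730 = $9,900; Unit PH2 $3,170 + $6,400 = $9,570; Unit 5A $3,170 + $2,700 = $5,870; Unit 3B $3,170 + $340 = $3,510.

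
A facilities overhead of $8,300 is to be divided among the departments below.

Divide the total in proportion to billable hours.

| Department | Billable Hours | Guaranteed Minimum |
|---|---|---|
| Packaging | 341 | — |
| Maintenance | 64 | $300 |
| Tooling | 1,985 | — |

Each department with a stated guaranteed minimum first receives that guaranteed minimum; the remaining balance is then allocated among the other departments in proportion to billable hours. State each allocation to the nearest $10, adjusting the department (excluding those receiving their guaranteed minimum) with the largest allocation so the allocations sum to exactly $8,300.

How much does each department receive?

Fund the minimums — Maintenance $300. Balance $8,000.
Balance split over remaining billable hours 2,326: Packaging 1,172.83 → $1,170; Tooling 6,827.17 → $6,830.

Packaging: $1,170; Maintenance: $300; Tooling: $6,830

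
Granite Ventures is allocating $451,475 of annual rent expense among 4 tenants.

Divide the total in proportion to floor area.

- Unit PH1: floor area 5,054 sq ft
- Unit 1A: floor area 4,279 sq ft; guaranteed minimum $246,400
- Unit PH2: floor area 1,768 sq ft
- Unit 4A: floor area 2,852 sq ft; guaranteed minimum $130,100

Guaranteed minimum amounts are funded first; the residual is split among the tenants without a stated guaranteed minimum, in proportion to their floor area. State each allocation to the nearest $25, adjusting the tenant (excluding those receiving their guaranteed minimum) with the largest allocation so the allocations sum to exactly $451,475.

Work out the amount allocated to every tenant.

Unit PH1: $55,550 | Unit 1A: $246,400 | Unit PH2: $19,425 | Unit 4A: $130,100

Fund the minimums — Unit 1A $246,400; Unit 4A $130,100. Remaining pool $74,975.
Remaining pool split over remaining floor area 6,822: Unit PH1 55,544.36 → $55,550; Unit PH2 19,430.64 → $19,425.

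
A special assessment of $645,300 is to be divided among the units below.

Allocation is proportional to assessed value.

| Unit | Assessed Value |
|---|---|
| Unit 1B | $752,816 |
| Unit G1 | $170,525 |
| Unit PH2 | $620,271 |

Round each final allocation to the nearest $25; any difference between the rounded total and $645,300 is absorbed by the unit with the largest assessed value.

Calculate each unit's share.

Assessed value total: 1,543,612.
Raw shares: Unit 1B 752,816/1,543,612 × $645,300 = 314,711.32; Unit G1 170,525/1,543,612 × $645,300 = 71,287.20; Unit PH2 620,271/1,543,612 × $645,300 = 259,301.48.
After rounding ($25): Unit 1B $314,700; Unit G1 $71,275; Unit PH2 $259,300. Sum = $645,275.
Difference $645,300 − $645,275 = +$25 applied to largest assessed value (Unit 1B): Unit 1B becomes $314,725.

Unit 1B: $314,725; Unit G1: $71,275; Unit PH2: $259,300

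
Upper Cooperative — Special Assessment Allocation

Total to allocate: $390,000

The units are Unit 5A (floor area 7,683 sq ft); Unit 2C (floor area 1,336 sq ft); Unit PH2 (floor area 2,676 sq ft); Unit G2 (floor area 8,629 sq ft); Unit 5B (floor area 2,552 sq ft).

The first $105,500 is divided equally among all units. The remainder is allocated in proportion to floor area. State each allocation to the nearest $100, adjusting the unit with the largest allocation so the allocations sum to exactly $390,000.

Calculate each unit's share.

Equal tier: $105,500 ÷ 5 = $21,100 apiece.
Remainder $284,500 by floor area (total 22,876): Unit 5A 95,550.51 → $95,600; Unit 2C 16,615.32 → $16,600; Unit PH2 33,280.38 → $33,300; Unit G2 107,315.55 → $107,300; Unit 5B 31,738.24 → $31,700.
Totals: Unit 5A $21,100 + $95,600 = $116,700; Unit 2C $21,100 + $16,600 = $37,700; Unit PH2 $21,100 + $33,300 = $54,400; Unit G2 $21,100 + $107,300 = $128,400; Unit 5B $21,100 + $31,700 = $52,800.

Unit 5A: $116,700 | Unit 2C: $37,700 | Unit PH2: $54,400 | Unit G2: $128,400 | Unit 5B: $52,800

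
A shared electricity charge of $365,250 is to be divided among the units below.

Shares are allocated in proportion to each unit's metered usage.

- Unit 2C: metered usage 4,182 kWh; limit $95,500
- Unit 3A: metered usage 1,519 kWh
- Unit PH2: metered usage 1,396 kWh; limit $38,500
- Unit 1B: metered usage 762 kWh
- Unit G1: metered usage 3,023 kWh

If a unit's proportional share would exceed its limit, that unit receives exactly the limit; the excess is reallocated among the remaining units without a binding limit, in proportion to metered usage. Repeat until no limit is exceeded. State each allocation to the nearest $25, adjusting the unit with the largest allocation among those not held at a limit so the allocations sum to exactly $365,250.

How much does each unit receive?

Unit 2C: $95,500; Unit 3A: $66,225; Unit PH2: $38,500; Unit 1B: $33,225; Unit G1: $131,800

Metered usage total: 10,882.
Unconstrained shares: Unit 2C 140,367.17; Unit 3A 50,984.63; Unit PH2 46,856.18; Unit 1B 25,576.23; Unit G1 101,465.79.
Cap binds for Unit 2C ($95,500), Unit PH2 ($38,500); residual $231,250 reallocated over remaining metered usage 5,304.
Redistributed shares: Unit 3A 66,227.14 → $66,225; Unit 1B 33,222.57 → $33,225; Unit G1 131,800.29 → $131,800.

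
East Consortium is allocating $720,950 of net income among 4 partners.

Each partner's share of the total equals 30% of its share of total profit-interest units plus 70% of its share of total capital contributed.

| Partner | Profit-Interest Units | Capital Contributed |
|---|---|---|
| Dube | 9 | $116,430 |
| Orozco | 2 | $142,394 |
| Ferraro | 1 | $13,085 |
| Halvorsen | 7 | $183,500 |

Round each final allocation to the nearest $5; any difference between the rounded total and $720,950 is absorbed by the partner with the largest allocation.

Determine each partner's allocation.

Dube: $231,475; Orozco: $180,560; Ferraro: $25,885; Halvorsen: $283,030

Profit-interest units total 19; capital contributed total 455,409.
Blended shares (30% profit-interest units + 70% capital contributed): Dube 0.3211; Orozco 0.2504; Ferraro 0.0359; Halvorsen 0.3926.
Raw shares: Dube 231,473.59; Orozco 180,561.85; Ferraro 25,883.66; Halvorsen 283,030.89.
After rounding ($5): Dube $231,475; Orozco $180,560; Ferraro $25,885; Halvorsen $283,030. Sum = $720,950.
No rounding difference to absorb.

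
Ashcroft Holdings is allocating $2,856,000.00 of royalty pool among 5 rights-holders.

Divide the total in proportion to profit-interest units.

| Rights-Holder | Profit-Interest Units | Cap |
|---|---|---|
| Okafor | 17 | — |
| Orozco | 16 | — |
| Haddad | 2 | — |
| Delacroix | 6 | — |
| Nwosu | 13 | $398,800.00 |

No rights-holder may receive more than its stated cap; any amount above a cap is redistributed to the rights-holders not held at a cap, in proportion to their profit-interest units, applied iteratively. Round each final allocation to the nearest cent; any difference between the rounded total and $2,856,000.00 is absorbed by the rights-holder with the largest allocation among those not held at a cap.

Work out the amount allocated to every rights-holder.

Okafor: $1,018,839.03 · Orozco: $958,907.32 · Haddad: $119,863.41 · Delacroix: $359,590.24 · Nwosu: $398,800.00

Total profit-interest units = 54.
Proportional shares (ignoring caps): Okafor 899,111.1111; Orozco 846,222.2222; Haddad 105,777.7778; Delacroix 317,333.3333; Nwosu 687,555.5556.
Capped: Nwosu ($398,800.00); remaining pool $2,457,200.00 reallocated over remaining profit-interest units 41.
Shares after redistribution: Okafor 1,018,839.0244 → $1,018,839.02; Orozco 958,907.3171 → $958,907.32; Haddad 119,863.4146 → $119,863.41; Delacroix 359,590.2439 → $359,590.24.
Rounding difference +$0.01 applied to Okafor → $1,018,839.03.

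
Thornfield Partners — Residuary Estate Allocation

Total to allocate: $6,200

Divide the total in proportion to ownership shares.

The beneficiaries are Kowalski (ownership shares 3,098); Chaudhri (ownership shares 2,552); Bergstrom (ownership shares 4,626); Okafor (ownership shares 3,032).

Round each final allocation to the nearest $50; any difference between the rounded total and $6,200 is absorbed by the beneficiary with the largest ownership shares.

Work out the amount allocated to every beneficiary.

Total ownership shares = 3,098 + 2,552 + 4,626 + 3,032 = 13,308.
Pro-rata amounts: Kowalski 1,443.31; Chaudhri 1,188.94; Bergstrom 2,155.18; Okafor 1,412.56.
Rounded to nearest $50: Kowalski $1,450; Chaudhri $1,200; Bergstrom $2,150; Okafor $1,400. Sum = $6,200.
Sum already equals the total — no adjustment.

Kowalski: $1,450 | Chaudhri: $1,200 | Bergstrom: $2,150 | Okafor: $1,400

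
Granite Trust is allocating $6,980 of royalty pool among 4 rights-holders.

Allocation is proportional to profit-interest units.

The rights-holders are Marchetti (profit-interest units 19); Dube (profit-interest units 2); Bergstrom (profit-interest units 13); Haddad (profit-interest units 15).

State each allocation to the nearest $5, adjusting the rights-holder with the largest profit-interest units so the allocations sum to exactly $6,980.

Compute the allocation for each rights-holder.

Marchetti: $2,710; Dube: $285; Bergstrom: $1,850; Haddad: $2,135

Profit-interest units total: 49.
Raw shares: Marchetti 19/49 × $6,980 = 2,706.53; Dube 2/49 × $6,980 = 284.90; Bergstrom 13/49 × $6,980 = 1,851.84; Haddad 15/49 × $6,980 = 2,136.73.
After rounding ($5): Marchetti $2,705; Dube $285; Bergstrom $1,850; Haddad $2,135. Sum = $6,975.
Difference $6,980 − $6,975 = +$5 applied to largest profit-interest units (Marchetti): Marchetti becomes $2,710.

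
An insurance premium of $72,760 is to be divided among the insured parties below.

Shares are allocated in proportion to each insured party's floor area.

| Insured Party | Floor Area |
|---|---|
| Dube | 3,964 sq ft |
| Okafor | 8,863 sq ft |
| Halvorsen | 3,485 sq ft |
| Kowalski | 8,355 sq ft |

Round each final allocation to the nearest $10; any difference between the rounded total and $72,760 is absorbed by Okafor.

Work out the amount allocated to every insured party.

Floor area total: 24,667.
Proportional shares: Dube 3,964/24,667 × $72,760 = 11,692.57; Okafor 8,863/24,667 × $72,760 = 26,143.10; Halvorsen 3,485/24,667 × $72,760 = 10,279.67; Kowalski 8,355/24,667 × $72,760 = 24,644.66.
At nearest $10: Dube $11,690; Okafor $26,140; Halvorsen $10,280; Kowalski $24,640. Sum = $72,750.
Difference $72,760 − $72,750 = +$10 applied to Okafor: Okafor becomes $26,150.

Dube: $11,690; Okafor: $26,150; Halvorsen: $10,280; Kowalski: $24,640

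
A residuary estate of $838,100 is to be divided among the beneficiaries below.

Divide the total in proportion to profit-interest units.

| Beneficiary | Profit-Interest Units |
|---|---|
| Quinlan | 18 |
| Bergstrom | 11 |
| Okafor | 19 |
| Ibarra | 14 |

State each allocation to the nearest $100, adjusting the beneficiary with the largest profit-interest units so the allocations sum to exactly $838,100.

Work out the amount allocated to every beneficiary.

Quinlan: $243,300; Bergstrom: $148,700; Okafor: $256,900; Ibarra: $189,200

Sum of profit-interest units: 62.
Raw shares: Quinlan 18/62 × $838,100 = 243,319.35; Bergstrom 11/62 × $838,100 = 148,695.16; Okafor 19/62 × $838,100 = 256,837.10; Ibarra 14/62 × $838,100 = 189,248.39.
At nearest $100: Quinlan $243,300; Bergstrom $148,700; Okafor $256,800; Ibarra $189,200. Sum = $838,000.
Difference $838,100 − $838,000 = +$100 applied to largest profit-interest units (Okafor): Okafor becomes $256,900.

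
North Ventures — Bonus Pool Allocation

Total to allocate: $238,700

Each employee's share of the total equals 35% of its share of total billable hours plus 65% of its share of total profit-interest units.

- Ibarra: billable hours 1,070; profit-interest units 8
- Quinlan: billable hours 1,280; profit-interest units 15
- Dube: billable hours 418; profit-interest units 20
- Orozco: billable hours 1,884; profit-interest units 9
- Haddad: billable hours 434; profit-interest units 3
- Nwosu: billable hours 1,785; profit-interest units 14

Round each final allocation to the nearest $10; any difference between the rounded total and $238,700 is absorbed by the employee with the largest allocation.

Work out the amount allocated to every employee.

Ibarra: $31,000; Quinlan: $49,290; Dube: $50,050; Orozco: $43,150; Haddad: $12,020; Nwosu: $53,190

Billable hours total 6,871; profit-interest units total 69.
Combined weights (35% billable hours + 65% profit-interest units): Ibarra 0.1299; Quinlan 0.2065; Dube 0.2097; Orozco 0.1808; Haddad 0.0504; Nwosu 0.2228.
Raw shares: Ibarra 30,999.20; Quinlan 49,292.96; Dube 50,054.96; Orozco 43,145.30; Haddad 12,022.91; Nwosu 53,184.67.
At nearest $10: Ibarra $31,000; Quinlan $49,290; Dube $50,050; Orozco $43,150; Haddad $12,020; Nwosu $53,180. Sum = $238,690.
Difference $238,700 − $238,690 = +$10 applied to largest allocation (Nwosu): Nwosu becomes $53,190.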